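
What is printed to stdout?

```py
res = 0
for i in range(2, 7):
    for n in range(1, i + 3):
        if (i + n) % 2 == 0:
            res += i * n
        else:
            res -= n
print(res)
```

240

i=2,n=1: odd sum, res = 0-1 = -1
i=2,n=2: even sum, res = (-1)+4 = 3
i=2,n=3: odd sum, res = 3-3 = 0
i=2,n=4: even sum, res = 0+8 = 8
i=3,n=1: even sum, res = 8+3 = 11
i=3,n=2: odd sum, res = 11-2 = 9
i=3,n=3: even sum, res = 9+9 = 18
i=3,n=4: odd sum, res = 18-4 = 14
i=3,n=5: even sum, res = 14+15 = 29
i=4,n=1: odd sum, res = 29-1 = 28
i=4,n=2: even sum, res = 28+8 = 36
i=4,n=3: odd sum, res = 36-3 = 33
i=4,n=4: even sum, res = 33+16 = 49
i=4,n=5: odd sum, res = 49-5 = 44
i=4,n=6: even sum, res = 44+24 = 68
i=5,n=1: even sum, res = 68+5 = 73
i=5,n=2: odd sum, res = 73-2 = 71
i=5,n=3: even sum, res = 71+15 = 86
i=5,n=4: odd sum, res = 86-4 = 82
i=5,n=5: even sum, res = 82+25 = 107
i=5,n=6: odd sum, res = 107-6 = 101
i=5,n=7: even sum, res = 101+35 = 136
i=6,n=1: odd sum, res = 136-1 = 135
i=6,n=2: even sum, res = 135+12 = 147
i=6,n=3: odd sum, res = 147-3 = 144
i=6,n=4: even sum, res = 144+24 = 168
i=6,n=5: odd sum, res = 168-5 = 163
i=6,n=6: even sum, res = 163+36 = 199
i=6,n=7: odd sum, res = 199-7 = 192
i=6,n=8: even sum, res = 192+48 = 240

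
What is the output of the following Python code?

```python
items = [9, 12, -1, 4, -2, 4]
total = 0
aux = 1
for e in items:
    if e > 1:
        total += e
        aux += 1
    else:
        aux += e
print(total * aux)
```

58

e=9: >1, total = 0+9 = 9; aux=2
e=12: >1, total = 9+12 = 21; aux=3
e=-1: not >1; aux=2
e=4: >1, total = 21+4 = 25; aux=3
e=-2: not >1; aux=1
e=4: >1, total = 25+4 = 29; aux=2
total*aux = 29*2 = 58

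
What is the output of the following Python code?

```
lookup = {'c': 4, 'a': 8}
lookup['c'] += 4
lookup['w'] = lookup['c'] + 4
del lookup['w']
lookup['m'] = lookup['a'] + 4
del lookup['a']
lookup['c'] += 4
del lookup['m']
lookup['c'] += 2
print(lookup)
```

{'c': 14}

lookup['c'] = 4+4 = 8 → {'c': 8, 'a': 8}
lookup['w'] = lookup['c']+4 = 12 → {'c': 8, 'a': 8, 'w': 12}
del 'w' → {'c': 8, 'a': 8}
lookup['m'] = lookup['a']+4 = 12 → {'c': 8, 'a': 8, 'm': 12}
del 'a' → {'c': 8, 'm': 12}
lookup['c'] = 8+4 = 12 → {'c': 12, 'm': 12}
del 'm' → {'c': 12}
lookup['c'] = 12+2 = 14 → {'c': 14}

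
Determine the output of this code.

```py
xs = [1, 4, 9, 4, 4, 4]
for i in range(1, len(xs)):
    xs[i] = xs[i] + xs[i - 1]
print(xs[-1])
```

i=1: xs[1] = 4+1 = 5 → [1, 5, 9, 4, 4, 4]
i=2: xs[2] = 9+5 = 14 → [1, 5, 14, 4, 4, 4]
i=3: xs[3] = 4+14 = 18 → [1, 5, 14, 18, 4, 4]
i=4: xs[4] = 4+18 = 22 → [1, 5, 14, 18, 22, 4]
i=5: xs[5] = 4+22 = 26 → [1, 5, 14, 18, 22, 26]

26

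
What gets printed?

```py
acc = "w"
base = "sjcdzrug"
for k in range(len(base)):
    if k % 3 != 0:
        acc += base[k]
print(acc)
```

k=0: skip
k=1: add 'j' → 'wj'
k=2: add 'c' → 'wjc'
k=3: skip
k=4: add 'z' → 'wjcz'
k=5: add 'r' → 'wjczr'
k=6: skip
k=7: add 'g' → 'wjczrg'

wjczrg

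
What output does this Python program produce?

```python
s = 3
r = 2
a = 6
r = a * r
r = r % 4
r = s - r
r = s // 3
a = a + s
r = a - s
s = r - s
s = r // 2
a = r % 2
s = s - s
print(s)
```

r = 6*2 = 12
r = 12%4 = 0
r = 3-0 = 3
r = 3//3 = 1
a = 6+3 = 9
r = 9-3 = 6
s = 6-3 = 3
s = 6//2 = 3
a = 6%2 = 0
s = 3-3 = 0

0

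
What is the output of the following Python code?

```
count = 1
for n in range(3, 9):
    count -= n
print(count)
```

n=3: count = 1-3 = -2
n=4: count = (-2)-4 = -6
n=5: count = (-6)-5 = -11
n=6: count = (-11)-6 = -17
n=7: count = (-17)-7 = -24
n=8: count = (-24)-8 = -32

-32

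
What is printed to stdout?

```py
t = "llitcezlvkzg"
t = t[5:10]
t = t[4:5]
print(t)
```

k

slice [5:10] → 'ezlvk'
slice [4:5] → 'k'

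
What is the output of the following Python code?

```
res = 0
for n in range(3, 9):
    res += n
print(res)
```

n=3: res = 0+3 = 3
n=4: res = 3+4 = 7
n=5: res = 7+5 = 12
n=6: res = 12+6 = 18
n=7: res = 18+7 = 25
n=8: res = 25+8 = 33

33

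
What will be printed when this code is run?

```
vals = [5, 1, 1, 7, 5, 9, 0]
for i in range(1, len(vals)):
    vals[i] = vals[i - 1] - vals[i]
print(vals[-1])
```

i=1: vals[1] = 5-1 = 4 → [5, 4, 1, 7, 5, 9, 0]
i=2: vals[2] = 4-1 = 3 → [5, 4, 3, 7, 5, 9, 0]
i=3: vals[3] = 3-7 = -4 → [5, 4, 3, -4, 5, 9, 0]
i=4: vals[4] = (-4)-5 = -9 → [5, 4, 3, -4, -9, 9, 0]
i=5: vals[5] = (-9)-9 = -18 → [5, 4, 3, -4, -9, -18, 0]
i=6: vals[6] = (-18)-0 = -18 → [5, 4, 3, -4, -9, -18, -18]

-18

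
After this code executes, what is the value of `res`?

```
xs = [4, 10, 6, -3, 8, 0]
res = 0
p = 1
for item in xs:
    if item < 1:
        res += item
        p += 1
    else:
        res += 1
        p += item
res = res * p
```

31

item=4: not <1, res = 0+1 = 1; p=5
item=10: not <1, res = 1+1 = 2; p=15
item=6: not <1, res = 2+1 = 3; p=21
item=-3: <1, res = 3+(-3) = 0; p=22
item=8: not <1, res = 0+1 = 1; p=30
item=0: <1, res = 1+0 = 1; p=31
res*p = 1*31 = 31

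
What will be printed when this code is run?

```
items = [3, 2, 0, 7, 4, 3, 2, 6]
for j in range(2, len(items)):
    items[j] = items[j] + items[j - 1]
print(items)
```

[3, 2, 2, 9, 13, 16, 18, 24]

j=2: items[2] = 0+2 = 2 → [3, 2, 2, 7, 4, 3, 2, 6]
j=3: items[3] = 7+2 = 9 → [3, 2, 2, 9, 4, 3, 2, 6]
j=4: items[4] = 4+9 = 13 → [3, 2, 2, 9, 13, 3, 2, 6]
j=5: items[5] = 3+13 = 16 → [3, 2, 2, 9, 13, 16, 2, 6]
j=6: items[6] = 2+16 = 18 → [3, 2, 2, 9, 13, 16, 18, 6]
j=7: items[7] = 6+18 = 24 → [3, 2, 2, 9, 13, 16, 18, 24]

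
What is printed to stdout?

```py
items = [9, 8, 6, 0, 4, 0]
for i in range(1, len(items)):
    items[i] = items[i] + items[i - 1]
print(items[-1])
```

27

i=1: items[1] = 8+9 = 17 → [9, 17, 6, 0, 4, 0]
i=2: items[2] = 6+17 = 23 → [9, 17, 23, 0, 4, 0]
i=3: items[3] = 0+23 = 23 → [9, 17, 23, 23, 4, 0]
i=4: items[4] = 4+23 = 27 → [9, 17, 23, 23, 27, 0]
i=5: items[5] = 0+27 = 27 → [9, 17, 23, 23, 27, 27]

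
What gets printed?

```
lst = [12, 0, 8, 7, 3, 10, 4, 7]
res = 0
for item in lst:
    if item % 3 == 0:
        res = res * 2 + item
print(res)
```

item=12: %3==0, res = 0*2+12 = 12
item=0: %3==0, res = 12*2+0 = 24
item=8: not %3==0
item=7: not %3==0
item=3: %3==0, res = 24*2+3 = 51
item=10: not %3==0
item=4: not %3==0
item=7: not %3==0

51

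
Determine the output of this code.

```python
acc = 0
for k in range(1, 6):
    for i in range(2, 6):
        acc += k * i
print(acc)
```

k=1,i=2: acc = 0+2 = 2
k=1,i=3: acc = 2+3 = 5
k=1,i=4: acc = 5+4 = 9
k=1,i=5: acc = 9+5 = 14
k=2,i=2: acc = 14+4 = 18
k=2,i=3: acc = 18+6 = 24
k=2,i=4: acc = 24+8 = 32
k=2,i=5: acc = 32+10 = 42
k=3,i=2: acc = 42+6 = 48
k=3,i=3: acc = 48+9 = 57
k=3,i=4: acc = 57+12 = 69
k=3,i=5: acc = 69+15 = 84
k=4,i=2: acc = 84+8 = 92
k=4,i=3: acc = 92+12 = 104
k=4,i=4: acc = 104+16 = 120
k=4,i=5: acc = 120+20 = 140
k=5,i=2: acc = 140+10 = 150
k=5,i=3: acc = 150+15 = 165
k=5,i=4: acc = 165+20 = 185
k=5,i=5: acc = 185+25 = 210

210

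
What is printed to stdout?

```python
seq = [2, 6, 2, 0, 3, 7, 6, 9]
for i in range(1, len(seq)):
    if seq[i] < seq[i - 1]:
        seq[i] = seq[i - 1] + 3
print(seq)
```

i=1: 6>=2, unchanged → [2, 6, 2, 0, 3, 7, 6, 9]
i=2: 2<6, seq[2] = 6+3 = 9 → [2, 6, 9, 0, 3, 7, 6, 9]
i=3: 0<9, seq[3] = 9+3 = 12 → [2, 6, 9, 12, 3, 7, 6, 9]
i=4: 3<12, seq[4] = 12+3 = 15 → [2, 6, 9, 12, 15, 7, 6, 9]
i=5: 7<15, seq[5] = 15+3 = 18 → [2, 6, 9, 12, 15, 18, 6, 9]
i=6: 6<18, seq[6] = 18+3 = 21 → [2, 6, 9, 12, 15, 18, 21, 9]
i=7: 9<21, seq[7] = 21+3 = 24 → [2, 6, 9, 12, 15, 18, 21, 24]

[2, 6, 9, 12, 15, 18, 21, 24]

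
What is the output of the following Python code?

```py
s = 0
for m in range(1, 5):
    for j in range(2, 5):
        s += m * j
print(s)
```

90

m=1,j=2: s = 0+2 = 2
m=1,j=3: s = 2+3 = 5
m=1,j=4: s = 5+4 = 9
m=2,j=2: s = 9+4 = 13
m=2,j=3: s = 13+6 = 19
m=2,j=4: s = 19+8 = 27
m=3,j=2: s = 27+6 = 33
m=3,j=3: s = 33+9 = 42
m=3,j=4: s = 42+12 = 54
m=4,j=2: s = 54+8 = 62
m=4,j=3: s = 62+12 = 74
m=4,j=4: s = 74+16 = 90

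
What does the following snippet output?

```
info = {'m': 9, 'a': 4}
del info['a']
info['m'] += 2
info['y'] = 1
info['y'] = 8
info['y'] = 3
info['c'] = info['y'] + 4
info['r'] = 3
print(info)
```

{'m': 11, 'y': 3, 'c': 7, 'r': 3}

del 'a' → {'m': 9}
info['m'] = 9+2 = 11 → {'m': 11}
info['y'] = 1 → {'m': 11, 'y': 1}
info['y'] = 8 → {'m': 11, 'y': 8}
info['y'] = 3 → {'m': 11, 'y': 3}
info['c'] = info['y']+4 = 7 → {'m': 11, 'y': 3, 'c': 7}
info['r'] = 3 → {'m': 11, 'y': 3, 'c': 7, 'r': 3}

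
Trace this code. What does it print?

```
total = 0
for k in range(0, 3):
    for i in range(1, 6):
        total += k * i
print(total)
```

k=0,i=1: total = 0+0 = 0
k=0,i=2: total = 0+0 = 0
k=0,i=3: total = 0+0 = 0
k=0,i=4: total = 0+0 = 0
k=0,i=5: total = 0+0 = 0
k=1,i=1: total = 0+1 = 1
k=1,i=2: total = 1+2 = 3
k=1,i=3: total = 3+3 = 6
k=1,i=4: total = 6+4 = 10
k=1,i=5: total = 10+5 = 15
k=2,i=1: total = 15+2 = 17
k=2,i=2: total = 17+4 = 21
k=2,i=3: total = 21+6 = 27
k=2,i=4: total = 27+8 = 35
k=2,i=5: total = 35+10 = 45

45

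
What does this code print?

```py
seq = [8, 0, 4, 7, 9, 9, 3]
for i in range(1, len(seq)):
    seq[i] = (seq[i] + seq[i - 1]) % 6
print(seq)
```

[8, 2, 0, 1, 4, 1, 4]

i=1: seq[1] = (0+8)%6 = 2 → [8, 2, 4, 7, 9, 9, 3]
i=2: seq[2] = (4+2)%6 = 0 → [8, 2, 0, 7, 9, 9, 3]
i=3: seq[3] = (7+0)%6 = 1 → [8, 2, 0, 1, 9, 9, 3]
i=4: seq[4] = (9+1)%6 = 4 → [8, 2, 0, 1, 4, 9, 3]
i=5: seq[5] = (9+4)%6 = 1 → [8, 2, 0, 1, 4, 1, 3]
i=6: seq[6] = (3+1)%6 = 4 → [8, 2, 0, 1, 4, 1, 4]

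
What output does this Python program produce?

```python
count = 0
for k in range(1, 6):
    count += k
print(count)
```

15

k=1: count = 0+1 = 1
k=2: count = 1+2 = 3
k=3: count = 3+3 = 6
k=4: count = 6+4 = 10
k=5: count = 10+5 = 15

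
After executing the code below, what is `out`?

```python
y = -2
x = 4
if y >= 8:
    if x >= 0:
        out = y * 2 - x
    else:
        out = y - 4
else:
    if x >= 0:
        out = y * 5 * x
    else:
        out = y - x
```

-40

y=-2, x=4
y >= 8 is False; x >= 0 is True
→ out = y * 5 * x = -40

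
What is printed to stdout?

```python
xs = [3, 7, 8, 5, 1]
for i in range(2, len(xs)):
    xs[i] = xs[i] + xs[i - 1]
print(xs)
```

i=2: xs[2] = 8+7 = 15 → [3, 7, 15, 5, 1]
i=3: xs[3] = 5+15 = 20 → [3, 7, 15, 20, 1]
i=4: xs[4] = 1+20 = 21 → [3, 7, 15, 20, 21]

[3, 7, 15, 20, 21]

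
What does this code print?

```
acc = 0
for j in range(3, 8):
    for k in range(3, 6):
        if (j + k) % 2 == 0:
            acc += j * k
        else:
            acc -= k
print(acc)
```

j=3,k=3: even sum, acc = 0+9 = 9
j=3,k=4: odd sum, acc = 9-4 = 5
j=3,k=5: even sum, acc = 5+15 = 20
j=4,k=3: odd sum, acc = 20-3 = 17
j=4,k=4: even sum, acc = 17+16 = 33
j=4,k=5: odd sum, acc = 33-5 = 28
j=5,k=3: even sum, acc = 28+15 = 43
j=5,k=4: odd sum, acc = 43-4 = 39
j=5,k=5: even sum, acc = 39+25 = 64
j=6,k=3: odd sum, acc = 64-3 = 61
j=6,k=4: even sum, acc = 61+24 = 85
j=6,k=5: odd sum, acc = 85-5 = 80
j=7,k=3: even sum, acc = 80+21 = 101
j=7,k=4: odd sum, acc = 101-4 = 97
j=7,k=5: even sum, acc = 97+35 = 132

132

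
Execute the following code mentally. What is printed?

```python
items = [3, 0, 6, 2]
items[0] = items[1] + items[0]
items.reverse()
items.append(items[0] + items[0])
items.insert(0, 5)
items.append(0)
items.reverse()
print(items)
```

[0, 4, 3, 0, 6, 2, 5]

items[0] = items[1]+items[0] = 0+3 = 3 → [3, 0, 6, 2]
reverse → [2, 6, 0, 3]
append items[0]+items[0] = 2+2 = 4 → [2, 6, 0, 3, 4]
insert 5 at 0 → [5, 2, 6, 0, 3, 4]
append 0 → [5, 2, 6, 0, 3, 4, 0]
reverse → [0, 4, 3, 0, 6, 2, 5]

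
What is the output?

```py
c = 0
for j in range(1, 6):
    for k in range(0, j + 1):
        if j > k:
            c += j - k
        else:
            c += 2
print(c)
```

j=1,k=0: 1>0, c = 0+1 = 1
j=1,k=1: not 1>1, c = 1+2 = 3
j=2,k=0: 2>0, c = 3+2 = 5
j=2,k=1: 2>1, c = 5+1 = 6
j=2,k=2: not 2>2, c = 6+2 = 8
j=3,k=0: 3>0, c = 8+3 = 11
j=3,k=1: 3>1, c = 11+2 = 13
j=3,k=2: 3>2, c = 13+1 = 14
j=3,k=3: not 3>3, c = 14+2 = 16
j=4,k=0: 4>0, c = 16+4 = 20
j=4,k=1: 4>1, c = 20+3 = 23
j=4,k=2: 4>2, c = 23+2 = 25
j=4,k=3: 4>3, c = 25+1 = 26
j=4,k=4: not 4>4, c = 26+2 = 28
j=5,k=0: 5>0, c = 28+5 = 33
j=5,k=1: 5>1, c = 33+4 = 37
j=5,k=2: 5>2, c = 37+3 = 40
j=5,k=3: 5>3, c = 40+2 = 42
j=5,k=4: 5>4, c = 42+1 = 43
j=5,k=5: not 5>5, c = 43+2 = 45

45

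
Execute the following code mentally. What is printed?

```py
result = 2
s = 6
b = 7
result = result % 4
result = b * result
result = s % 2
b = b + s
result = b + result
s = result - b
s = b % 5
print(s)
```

3

result = 2%4 = 2
result = 7*2 = 14
result = 6%2 = 0
b = 7+6 = 13
result = 13+0 = 13
s = 13-13 = 0
s = 13%5 = 3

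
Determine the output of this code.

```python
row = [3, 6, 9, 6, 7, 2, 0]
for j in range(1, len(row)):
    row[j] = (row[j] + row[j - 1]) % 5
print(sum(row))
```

21

j=1: row[1] = (6+3)%5 = 4 → [3, 4, 9, 6, 7, 2, 0]
j=2: row[2] = (9+4)%5 = 3 → [3, 4, 3, 6, 7, 2, 0]
j=3: row[3] = (6+3)%5 = 4 → [3, 4, 3, 4, 7, 2, 0]
j=4: row[4] = (7+4)%5 = 1 → [3, 4, 3, 4, 1, 2, 0]
j=5: row[5] = (2+1)%5 = 3 → [3, 4, 3, 4, 1, 3, 0]
j=6: row[6] = (0+3)%5 = 3 → [3, 4, 3, 4, 1, 3, 3]
sum = 21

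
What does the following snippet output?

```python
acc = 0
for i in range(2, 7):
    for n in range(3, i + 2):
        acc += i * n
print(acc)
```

315

i=2,n=3: acc = 0+6 = 6
i=3,n=3: acc = 6+9 = 15
i=3,n=4: acc = 15+12 = 27
i=4,n=3: acc = 27+12 = 39
i=4,n=4: acc = 39+16 = 55
i=4,n=5: acc = 55+20 = 75
i=5,n=3: acc = 75+15 = 90
i=5,n=4: acc = 90+20 = 110
i=5,n=5: acc = 110+25 = 135
i=5,n=6: acc = 135+30 = 165
i=6,n=3: acc = 165+18 = 183
i=6,n=4: acc = 183+24 = 207
i=6,n=5: acc = 207+30 = 237
i=6,n=6: acc = 237+36 = 273
i=6,n=7: acc = 273+42 = 315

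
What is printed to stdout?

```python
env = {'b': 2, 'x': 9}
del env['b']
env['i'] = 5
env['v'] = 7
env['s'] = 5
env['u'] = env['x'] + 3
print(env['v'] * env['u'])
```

del 'b' → {'x': 9}
env['i'] = 5 → {'x': 9, 'i': 5}
env['v'] = 7 → {'x': 9, 'i': 5, 'v': 7}
env['s'] = 5 → {'x': 9, 'i': 5, 'v': 7, 's': 5}
env['u'] = env['x']+3 = 12 → {'x': 9, 'i': 5, 'v': 7, 's': 5, 'u': 12}
env['v']*env['u'] = 7*12 = 84

84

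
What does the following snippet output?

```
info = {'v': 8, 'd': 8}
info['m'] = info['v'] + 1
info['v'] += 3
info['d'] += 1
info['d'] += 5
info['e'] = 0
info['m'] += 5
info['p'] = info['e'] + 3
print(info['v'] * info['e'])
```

info['m'] = info['v']+1 = 9 → {'v': 8, 'd': 8, 'm': 9}
info['v'] = 8+3 = 11 → {'v': 11, 'd': 8, 'm': 9}
info['d'] = 8+1 = 9 → {'v': 11, 'd': 9, 'm': 9}
info['d'] = 9+5 = 14 → {'v': 11, 'd': 14, 'm': 9}
info['e'] = 0 → {'v': 11, 'd': 14, 'm': 9, 'e': 0}
info['m'] = 9+5 = 14 → {'v': 11, 'd': 14, 'm': 14, 'e': 0}
info['p'] = info['e']+3 = 3 → {'v': 11, 'd': 14, 'm': 14, 'e': 0, 'p': 3}
info['v']*info['e'] = 11*0 = 0

0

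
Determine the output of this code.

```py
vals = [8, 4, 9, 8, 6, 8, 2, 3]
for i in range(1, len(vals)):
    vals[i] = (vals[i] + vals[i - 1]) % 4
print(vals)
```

[8, 0, 1, 1, 3, 3, 1, 0]

i=1: vals[1] = (4+8)%4 = 0 → [8, 0, 9, 8, 6, 8, 2, 3]
i=2: vals[2] = (9+0)%4 = 1 → [8, 0, 1, 8, 6, 8, 2, 3]
i=3: vals[3] = (8+1)%4 = 1 → [8, 0, 1, 1, 6, 8, 2, 3]
i=4: vals[4] = (6+1)%4 = 3 → [8, 0, 1, 1, 3, 8, 2, 3]
i=5: vals[5] = (8+3)%4 = 3 → [8, 0, 1, 1, 3, 3, 2, 3]
i=6: vals[6] = (2+3)%4 = 1 → [8, 0, 1, 1, 3, 3, 1, 3]
i=7: vals[7] = (3+1)%4 = 0 → [8, 0, 1, 1, 3, 3, 1, 0]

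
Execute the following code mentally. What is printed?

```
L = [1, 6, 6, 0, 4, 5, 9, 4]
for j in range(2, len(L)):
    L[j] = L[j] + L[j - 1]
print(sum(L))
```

j=2: L[2] = 6+6 = 12 → [1, 6, 12, 0, 4, 5, 9, 4]
j=3: L[3] = 0+12 = 12 → [1, 6, 12, 12, 4, 5, 9, 4]
j=4: L[4] = 4+12 = 16 → [1, 6, 12, 12, 16, 5, 9, 4]
j=5: L[5] = 5+16 = 21 → [1, 6, 12, 12, 16, 21, 9, 4]
j=6: L[6] = 9+21 = 30 → [1, 6, 12, 12, 16, 21, 30, 4]
j=7: L[7] = 4+30 = 34 → [1, 6, 12, 12, 16, 21, 30, 34]
sum = 132

132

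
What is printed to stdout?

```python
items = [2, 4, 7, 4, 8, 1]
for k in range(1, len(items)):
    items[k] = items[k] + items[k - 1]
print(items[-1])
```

26

k=1: items[1] = 4+2 = 6 → [2, 6, 7, 4, 8, 1]
k=2: items[2] = 7+6 = 13 → [2, 6, 13, 4, 8, 1]
k=3: items[3] = 4+13 = 17 → [2, 6, 13, 17, 8, 1]
k=4: items[4] = 8+17 = 25 → [2, 6, 13, 17, 25, 1]
k=5: items[5] = 1+25 = 26 → [2, 6, 13, 17, 25, 26]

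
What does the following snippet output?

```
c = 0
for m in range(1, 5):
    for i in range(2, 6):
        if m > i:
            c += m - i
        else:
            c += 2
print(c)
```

m=1,i=2: not 1>2, c = 0+2 = 2
m=1,i=3: not 1>3, c = 2+2 = 4
m=1,i=4: not 1>4, c = 4+2 = 6
m=1,i=5: not 1>5, c = 6+2 = 8
m=2,i=2: not 2>2, c = 8+2 = 10
m=2,i=3: not 2>3, c = 10+2 = 12
m=2,i=4: not 2>4, c = 12+2 = 14
m=2,i=5: not 2>5, c = 14+2 = 16
m=3,i=2: 3>2, c = 16+1 = 17
m=3,i=3: not 3>3, c = 17+2 = 19
m=3,i=4: not 3>4, c = 19+2 = 21
m=3,i=5: not 3>5, c = 21+2 = 23
m=4,i=2: 4>2, c = 23+2 = 25
m=4,i=3: 4>3, c = 25+1 = 26
m=4,i=4: not 4>4, c = 26+2 = 28
m=4,i=5: not 4>5, c = 28+2 = 30

30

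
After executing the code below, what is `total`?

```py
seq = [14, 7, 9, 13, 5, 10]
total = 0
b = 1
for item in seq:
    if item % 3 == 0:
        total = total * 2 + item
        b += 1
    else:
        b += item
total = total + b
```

60

item=14: not %3==0; b=15
item=7: not %3==0; b=22
item=9: %3==0, total = 0*2+9 = 9; b=23
item=13: not %3==0; b=36
item=5: not %3==0; b=41
item=10: not %3==0; b=51
total+b = 9+51 = 60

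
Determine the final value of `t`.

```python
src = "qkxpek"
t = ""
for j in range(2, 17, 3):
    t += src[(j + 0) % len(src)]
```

j=2: add src[2]='x' → 'x'
j=5: add src[5]='k' → 'xk'
j=8: add src[2]='x' → 'xkx'
j=11: add src[5]='k' → 'xkxk'
j=14: add src[2]='x' → 'xkxkx'

'xkxkx'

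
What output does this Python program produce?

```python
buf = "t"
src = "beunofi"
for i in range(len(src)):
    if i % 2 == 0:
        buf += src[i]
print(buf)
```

tbuoi

i=0: add 'b' → 'tb'
i=1: skip
i=2: add 'u' → 'tbu'
i=3: skip
i=4: add 'o' → 'tbuo'
i=5: skip
i=6: add 'i' → 'tbuoi'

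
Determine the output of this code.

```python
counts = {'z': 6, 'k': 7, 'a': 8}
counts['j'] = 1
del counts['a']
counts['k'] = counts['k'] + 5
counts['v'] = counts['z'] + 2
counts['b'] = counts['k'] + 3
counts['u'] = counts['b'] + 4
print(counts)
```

counts['j'] = 1 → {'z': 6, 'k': 7, 'a': 8, 'j': 1}
del 'a' → {'z': 6, 'k': 7, 'j': 1}
counts['k'] = counts['k']+5 = 12 → {'z': 6, 'k': 12, 'j': 1}
counts['v'] = counts['z']+2 = 8 → {'z': 6, 'k': 12, 'j': 1, 'v': 8}
counts['b'] = counts['k']+3 = 15 → {'z': 6, 'k': 12, 'j': 1, 'v': 8, 'b': 15}
counts['u'] = counts['b']+4 = 19 → {'z': 6, 'k': 12, 'j': 1, 'v': 8, 'b': 15, 'u': 19}

{'z': 6, 'k': 12, 'j': 1, 'v': 8, 'b': 15, 'u': 19}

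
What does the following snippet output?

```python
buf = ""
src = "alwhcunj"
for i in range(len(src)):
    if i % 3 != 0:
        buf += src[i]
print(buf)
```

lwcuj

i=0: skip
i=1: add 'l' → 'l'
i=2: add 'w' → 'lw'
i=3: skip
i=4: add 'c' → 'lwc'
i=5: add 'u' → 'lwcu'
i=6: skip
i=7: add 'j' → 'lwcuj'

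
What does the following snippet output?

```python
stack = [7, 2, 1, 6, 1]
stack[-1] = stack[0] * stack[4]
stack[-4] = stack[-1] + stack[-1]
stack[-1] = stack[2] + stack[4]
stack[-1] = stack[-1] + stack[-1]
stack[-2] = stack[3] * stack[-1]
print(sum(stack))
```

stack[-1] = stack[0]*stack[4] = 7*1 = 7 → [7, 2, 1, 6, 7]
stack[-4] = stack[-1]+stack[-1] = 7+7 = 14 → [7, 14, 1, 6, 7]
stack[-1] = stack[2]+stack[4] = 1+7 = 8 → [7, 14, 1, 6, 8]
stack[-1] = stack[-1]+stack[-1] = 8+8 = 16 → [7, 14, 1, 6, 16]
stack[-2] = stack[3]*stack[-1] = 6*16 = 96 → [7, 14, 1, 96, 16]
sum = 134

134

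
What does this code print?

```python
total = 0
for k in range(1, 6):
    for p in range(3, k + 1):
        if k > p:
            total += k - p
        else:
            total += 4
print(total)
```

16

k=3,p=3: not 3>3, total = 0+4 = 4
k=4,p=3: 4>3, total = 4+1 = 5
k=4,p=4: not 4>4, total = 5+4 = 9
k=5,p=3: 5>3, total = 9+2 = 11
k=5,p=4: 5>4, total = 11+1 = 12
k=5,p=5: not 5>5, total = 12+4 = 16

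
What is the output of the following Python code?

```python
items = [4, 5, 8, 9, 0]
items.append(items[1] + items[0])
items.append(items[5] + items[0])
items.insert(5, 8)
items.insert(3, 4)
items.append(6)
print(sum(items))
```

66

append items[1]+items[0] = 5+4 = 9 → [4, 5, 8, 9, 0, 9]
append items[5]+items[0] = 9+4 = 13 → [4, 5, 8, 9, 0, 9, 13]
insert 8 at 5 → [4, 5, 8, 9, 0, 8, 9, 13]
insert 4 at 3 → [4, 5, 8, 4, 9, 0, 8, 9, 13]
append 6 → [4, 5, 8, 4, 9, 0, 8, 9, 13, 6]
sum = 66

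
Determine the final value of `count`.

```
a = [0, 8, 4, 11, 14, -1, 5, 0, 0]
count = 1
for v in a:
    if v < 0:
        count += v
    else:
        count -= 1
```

v=0: not <0, count = 1-1 = 0
v=8: not <0, count = 0-1 = -1
v=4: not <0, count = (-1)-1 = -2
v=11: not <0, count = (-2)-1 = -3
v=14: not <0, count = (-3)-1 = -4
v=-1: <0, count = (-4)+(-1) = -5
v=5: not <0, count = (-5)-1 = -6
v=0: not <0, count = (-6)-1 = -7
v=0: not <0, count = (-7)-1 = -8

-8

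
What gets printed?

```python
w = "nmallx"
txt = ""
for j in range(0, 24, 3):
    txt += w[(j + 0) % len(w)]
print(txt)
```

j=0: add w[0]='n' → 'n'
j=3: add w[3]='l' → 'nl'
j=6: add w[0]='n' → 'nln'
j=9: add w[3]='l' → 'nlnl'
j=12: add w[0]='n' → 'nlnln'
j=15: add w[3]='l' → 'nlnlnl'
j=18: add w[0]='n' → 'nlnlnln'
j=21: add w[3]='l' → 'nlnlnlnl'

nlnlnlnl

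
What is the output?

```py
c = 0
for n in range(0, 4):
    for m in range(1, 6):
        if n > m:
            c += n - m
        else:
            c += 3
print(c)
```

55

n=0,m=1: not 0>1, c = 0+3 = 3
n=0,m=2: not 0>2, c = 3+3 = 6
n=0,m=3: not 0>3, c = 6+3 = 9
n=0,m=4: not 0>4, c = 9+3 = 12
n=0,m=5: not 0>5, c = 12+3 = 15
n=1,m=1: not 1>1, c = 15+3 = 18
n=1,m=2: not 1>2, c = 18+3 = 21
n=1,m=3: not 1>3, c = 21+3 = 24
n=1,m=4: not 1>4, c = 24+3 = 27
n=1,m=5: not 1>5, c = 27+3 = 30
n=2,m=1: 2>1, c = 30+1 = 31
n=2,m=2: not 2>2, c = 31+3 = 34
n=2,m=3: not 2>3, c = 34+3 = 37
n=2,m=4: not 2>4, c = 37+3 = 40
n=2,m=5: not 2>5, c = 40+3 = 43
n=3,m=1: 3>1, c = 43+2 = 45
n=3,m=2: 3>2, c = 45+1 = 46
n=3,m=3: not 3>3, c = 46+3 = 49
n=3,m=4: not 3>4, c = 49+3 = 52
n=3,m=5: not 3>5, c = 52+3 = 55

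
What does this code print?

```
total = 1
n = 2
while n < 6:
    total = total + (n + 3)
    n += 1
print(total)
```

27

n=2: total = 1+5 = 6
n=3: total = 6+6 = 12
n=4: total = 12+7 = 19
n=5: total = 19+8 = 27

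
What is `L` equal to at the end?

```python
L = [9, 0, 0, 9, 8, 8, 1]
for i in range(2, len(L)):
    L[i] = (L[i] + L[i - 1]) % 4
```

[9, 0, 0, 1, 1, 1, 2]

i=2: L[2] = (0+0)%4 = 0 → [9, 0, 0, 9, 8, 8, 1]
i=3: L[3] = (9+0)%4 = 1 → [9, 0, 0, 1, 8, 8, 1]
i=4: L[4] = (8+1)%4 = 1 → [9, 0, 0, 1, 1, 8, 1]
i=5: L[5] = (8+1)%4 = 1 → [9, 0, 0, 1, 1, 1, 1]
i=6: L[6] = (1+1)%4 = 2 → [9, 0, 0, 1, 1, 1, 2]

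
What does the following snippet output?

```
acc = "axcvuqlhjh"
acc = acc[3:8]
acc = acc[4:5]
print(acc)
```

h

slice [3:8] → 'vuqlh'
slice [4:5] → 'h'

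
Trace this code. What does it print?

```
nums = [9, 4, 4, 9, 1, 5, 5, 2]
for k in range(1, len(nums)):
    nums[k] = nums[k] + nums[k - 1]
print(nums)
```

[9, 13, 17, 26, 27, 32, 37, 39]

k=1: nums[1] = 4+9 = 13 → [9, 13, 4, 9, 1, 5, 5, 2]
k=2: nums[2] = 4+13 = 17 → [9, 13, 17, 9, 1, 5, 5, 2]
k=3: nums[3] = 9+17 = 26 → [9, 13, 17, 26, 1, 5, 5, 2]
k=4: nums[4] = 1+26 = 27 → [9, 13, 17, 26, 27, 5, 5, 2]
k=5: nums[5] = 5+27 = 32 → [9, 13, 17, 26, 27, 32, 5, 2]
k=6: nums[6] = 5+32 = 37 → [9, 13, 17, 26, 27, 32, 37, 2]
k=7: nums[7] = 2+37 = 39 → [9, 13, 17, 26, 27, 32, 37, 39]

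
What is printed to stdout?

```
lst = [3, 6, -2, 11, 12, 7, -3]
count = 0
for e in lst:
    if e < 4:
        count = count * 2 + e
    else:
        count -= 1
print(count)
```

e=3: <4, count = 0*2+3 = 3
e=6: not <4, count = 3-1 = 2
e=-2: <4, count = 2*2+(-2) = 2
e=11: not <4, count = 2-1 = 1
e=12: not <4, count = 1-1 = 0
e=7: not <4, count = 0-1 = -1
e=-3: <4, count = (-1)*2+(-3) = -5

-5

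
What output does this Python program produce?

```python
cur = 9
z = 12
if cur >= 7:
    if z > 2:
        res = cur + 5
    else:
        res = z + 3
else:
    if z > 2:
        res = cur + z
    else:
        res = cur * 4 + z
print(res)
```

14

cur=9, z=12
cur >= 7 is True; z > 2 is True
→ res = cur + 5 = 14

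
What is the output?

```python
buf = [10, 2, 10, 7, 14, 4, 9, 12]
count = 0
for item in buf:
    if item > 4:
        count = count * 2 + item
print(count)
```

item=10: >4, count = 0*2+10 = 10
item=2: not >4
item=10: >4, count = 10*2+10 = 30
item=7: >4, count = 30*2+7 = 67
item=14: >4, count = 67*2+14 = 148
item=4: not >4
item=9: >4, count = 148*2+9 = 305
item=12: >4, count = 305*2+12 = 622

622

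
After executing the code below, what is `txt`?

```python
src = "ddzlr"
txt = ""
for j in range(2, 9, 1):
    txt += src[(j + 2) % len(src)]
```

j=2: add src[4]='r' → 'r'
j=3: add src[0]='d' → 'rd'
j=4: add src[1]='d' → 'rdd'
j=5: add src[2]='z' → 'rddz'
j=6: add src[3]='l' → 'rddzl'
j=7: add src[4]='r' → 'rddzlr'
j=8: add src[0]='d' → 'rddzlrd'

'rddzlrd'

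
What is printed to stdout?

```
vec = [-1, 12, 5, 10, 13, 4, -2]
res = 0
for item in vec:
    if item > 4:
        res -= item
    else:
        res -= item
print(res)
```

item=-1: not >4, res = 0-(-1) = 1
item=12: >4, res = 1-12 = -11
item=5: >4, res = (-11)-5 = -16
item=10: >4, res = (-16)-10 = -26
item=13: >4, res = (-26)-13 = -39
item=4: not >4, res = (-39)-4 = -43
item=-2: not >4, res = (-43)-(-2) = -41

-41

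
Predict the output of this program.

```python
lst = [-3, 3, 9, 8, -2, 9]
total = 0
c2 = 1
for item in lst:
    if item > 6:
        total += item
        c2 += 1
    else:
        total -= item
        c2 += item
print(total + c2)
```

item=-3: not >6, total = 0-(-3) = 3; c2=-2
item=3: not >6, total = 3-3 = 0; c2=1
item=9: >6, total = 0+9 = 9; c2=2
item=8: >6, total = 9+8 = 17; c2=3
item=-2: not >6, total = 17-(-2) = 19; c2=1
item=9: >6, total = 19+9 = 28; c2=2
total+c2 = 28+2 = 30

30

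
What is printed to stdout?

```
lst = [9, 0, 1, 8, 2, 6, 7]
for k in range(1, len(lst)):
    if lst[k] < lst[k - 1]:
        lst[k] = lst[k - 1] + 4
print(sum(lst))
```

147

k=1: 0<9, lst[1] = 9+4 = 13 → [9, 13, 1, 8, 2, 6, 7]
k=2: 1<13, lst[2] = 13+4 = 17 → [9, 13, 17, 8, 2, 6, 7]
k=3: 8<17, lst[3] = 17+4 = 21 → [9, 13, 17, 21, 2, 6, 7]
k=4: 2<21, lst[4] = 21+4 = 25 → [9, 13, 17, 21, 25, 6, 7]
k=5: 6<25, lst[5] = 25+4 = 29 → [9, 13, 17, 21, 25, 29, 7]
k=6: 7<29, lst[6] = 29+4 = 33 → [9, 13, 17, 21, 25, 29, 33]
sum = 147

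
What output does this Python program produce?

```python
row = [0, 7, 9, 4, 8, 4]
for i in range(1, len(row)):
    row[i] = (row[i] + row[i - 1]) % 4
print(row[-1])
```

0

i=1: row[1] = (7+0)%4 = 3 → [0, 3, 9, 4, 8, 4]
i=2: row[2] = (9+3)%4 = 0 → [0, 3, 0, 4, 8, 4]
i=3: row[3] = (4+0)%4 = 0 → [0, 3, 0, 0, 8, 4]
i=4: row[4] = (8+0)%4 = 0 → [0, 3, 0, 0, 0, 4]
i=5: row[5] = (4+0)%4 = 0 → [0, 3, 0, 0, 0, 0]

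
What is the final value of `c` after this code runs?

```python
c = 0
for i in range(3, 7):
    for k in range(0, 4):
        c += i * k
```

i=3,k=0: c = 0+0 = 0
i=3,k=1: c = 0+3 = 3
i=3,k=2: c = 3+6 = 9
i=3,k=3: c = 9+9 = 18
i=4,k=0: c = 18+0 = 18
i=4,k=1: c = 18+4 = 22
i=4,k=2: c = 22+8 = 30
i=4,k=3: c = 30+12 = 42
i=5,k=0: c = 42+0 = 42
i=5,k=1: c = 42+5 = 47
i=5,k=2: c = 47+10 = 57
i=5,k=3: c = 57+15 = 72
i=6,k=0: c = 72+0 = 72
i=6,k=1: c = 72+6 = 78
i=6,k=2: c = 78+12 = 90
i=6,k=3: c = 90+18 = 108

108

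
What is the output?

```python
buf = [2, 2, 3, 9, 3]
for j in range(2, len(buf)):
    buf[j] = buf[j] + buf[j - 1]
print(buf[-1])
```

j=2: buf[2] = 3+2 = 5 → [2, 2, 5, 9, 3]
j=3: buf[3] = 9+5 = 14 → [2, 2, 5, 14, 3]
j=4: buf[4] = 3+14 = 17 → [2, 2, 5, 14, 17]

17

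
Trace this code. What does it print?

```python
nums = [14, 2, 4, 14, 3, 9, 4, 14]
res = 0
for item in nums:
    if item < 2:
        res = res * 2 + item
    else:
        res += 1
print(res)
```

8

item=14: not <2, res = 0+1 = 1
item=2: not <2, res = 1+1 = 2
item=4: not <2, res = 2+1 = 3
item=14: not <2, res = 3+1 = 4
item=3: not <2, res = 4+1 = 5
item=9: not <2, res = 5+1 = 6
item=4: not <2, res = 6+1 = 7
item=14: not <2, res = 7+1 = 8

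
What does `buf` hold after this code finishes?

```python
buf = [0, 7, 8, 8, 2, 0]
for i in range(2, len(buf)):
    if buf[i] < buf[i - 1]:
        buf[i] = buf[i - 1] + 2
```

[0, 7, 8, 8, 10, 12]

i=2: 8>=7, unchanged → [0, 7, 8, 8, 2, 0]
i=3: 8>=8, unchanged → [0, 7, 8, 8, 2, 0]
i=4: 2<8, buf[4] = 8+2 = 10 → [0, 7, 8, 8, 10, 0]
i=5: 0<10, buf[5] = 10+2 = 12 → [0, 7, 8, 8, 10, 12]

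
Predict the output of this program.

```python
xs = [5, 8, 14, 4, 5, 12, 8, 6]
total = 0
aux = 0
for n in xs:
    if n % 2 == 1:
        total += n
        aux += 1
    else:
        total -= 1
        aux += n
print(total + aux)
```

58

n=5: odd, total = 0+5 = 5; aux=1
n=8: not odd, total = 5-1 = 4; aux=9
n=14: not odd, total = 4-1 = 3; aux=23
n=4: not odd, total = 3-1 = 2; aux=27
n=5: odd, total = 2+5 = 7; aux=28
n=12: not odd, total = 7-1 = 6; aux=40
n=8: not odd, total = 6-1 = 5; aux=48
n=6: not odd, total = 5-1 = 4; aux=54
total+aux = 4+54 = 58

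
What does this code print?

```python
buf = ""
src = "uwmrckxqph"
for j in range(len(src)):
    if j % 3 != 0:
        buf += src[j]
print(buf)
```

wmckqp

j=0: skip
j=1: add 'w' → 'w'
j=2: add 'm' → 'wm'
j=3: skip
j=4: add 'c' → 'wmc'
j=5: add 'k' → 'wmck'
j=6: skip
j=7: add 'q' → 'wmckq'
j=8: add 'p' → 'wmckqp'
j=9: skip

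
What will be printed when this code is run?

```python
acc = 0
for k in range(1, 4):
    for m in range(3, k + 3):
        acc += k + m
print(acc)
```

36

k=1,m=3: acc = 0+4 = 4
k=2,m=3: acc = 4+5 = 9
k=2,m=4: acc = 9+6 = 15
k=3,m=3: acc = 15+6 = 21
k=3,m=4: acc = 21+7 = 28
k=3,m=5: acc = 28+8 = 36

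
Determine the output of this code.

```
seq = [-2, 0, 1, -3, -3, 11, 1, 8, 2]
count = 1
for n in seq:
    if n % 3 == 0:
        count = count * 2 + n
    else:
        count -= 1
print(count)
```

n=-2: not %3==0, count = 1-1 = 0
n=0: %3==0, count = 0*2+0 = 0
n=1: not %3==0, count = 0-1 = -1
n=-3: %3==0, count = (-1)*2+(-3) = -5
n=-3: %3==0, count = (-5)*2+(-3) = -13
n=11: not %3==0, count = (-13)-1 = -14
n=1: not %3==0, count = (-14)-1 = -15
n=8: not %3==0, count = (-15)-1 = -16
n=2: not %3==0, count = (-16)-1 = -17

-17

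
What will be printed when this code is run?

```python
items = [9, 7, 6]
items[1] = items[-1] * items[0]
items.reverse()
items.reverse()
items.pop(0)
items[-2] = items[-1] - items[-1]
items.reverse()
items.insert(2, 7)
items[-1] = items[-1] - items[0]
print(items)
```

[6, 0, 1]

items[1] = items[-1]*items[0] = 6*9 = 54 → [9, 54, 6]
reverse → [6, 54, 9]
reverse → [9, 54, 6]
pop(0) removes 9 → [54, 6]
items[-2] = items[-1]-items[-1] = 6-6 = 0 → [0, 6]
reverse → [6, 0]
insert 7 at 2 → [6, 0, 7]
items[-1] = items[-1]-items[0] = 7-6 = 1 → [6, 0, 1]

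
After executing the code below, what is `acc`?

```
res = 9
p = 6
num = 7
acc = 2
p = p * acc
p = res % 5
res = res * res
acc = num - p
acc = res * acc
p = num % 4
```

243

p = 6*2 = 12
p = 9%5 = 4
res = 9*9 = 81
acc = 7-4 = 3
acc = 81*3 = 243
p = 7%4 = 3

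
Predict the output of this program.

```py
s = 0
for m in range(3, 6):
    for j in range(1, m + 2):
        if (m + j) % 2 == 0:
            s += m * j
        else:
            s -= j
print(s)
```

m=3,j=1: even sum, s = 0+3 = 3
m=3,j=2: odd sum, s = 3-2 = 1
m=3,j=3: even sum, s = 1+9 = 10
m=3,j=4: odd sum, s = 10-4 = 6
m=4,j=1: odd sum, s = 6-1 = 5
m=4,j=2: even sum, s = 5+8 = 13
m=4,j=3: odd sum, s = 13-3 = 10
m=4,j=4: even sum, s = 10+16 = 26
m=4,j=5: odd sum, s = 26-5 = 21
m=5,j=1: even sum, s = 21+5 = 26
m=5,j=2: odd sum, s = 26-2 = 24
m=5,j=3: even sum, s = 24+15 = 39
m=5,j=4: odd sum, s = 39-4 = 35
m=5,j=5: even sum, s = 35+25 = 60
m=5,j=6: odd sum, s = 60-6 = 54

54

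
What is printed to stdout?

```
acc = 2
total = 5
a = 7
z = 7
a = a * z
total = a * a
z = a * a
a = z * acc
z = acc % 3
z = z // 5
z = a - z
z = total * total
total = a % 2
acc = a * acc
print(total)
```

0

a = 7*7 = 49
total = 49*49 = 2401
z = 49*49 = 2401
a = 2401*2 = 4802
z = 2%3 = 2
z = 2//5 = 0
z = 4802-0 = 4802
z = 2401*2401 = 5764801
total = 4802%2 = 0
acc = 4802*2 = 9604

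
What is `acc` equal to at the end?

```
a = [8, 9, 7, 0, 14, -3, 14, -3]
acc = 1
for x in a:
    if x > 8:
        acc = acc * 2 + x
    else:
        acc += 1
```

x=8: not >8, acc = 1+1 = 2
x=9: >8, acc = 2*2+9 = 13
x=7: not >8, acc = 13+1 = 14
x=0: not >8, acc = 14+1 = 15
x=14: >8, acc = 15*2+14 = 44
x=-3: not >8, acc = 44+1 = 45
x=14: >8, acc = 45*2+14 = 104
x=-3: not >8, acc = 104+1 = 105

105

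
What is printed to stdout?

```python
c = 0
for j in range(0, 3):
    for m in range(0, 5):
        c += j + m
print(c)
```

j=0,m=0: c = 0+0 = 0
j=0,m=1: c = 0+1 = 1
j=0,m=2: c = 1+2 = 3
j=0,m=3: c = 3+3 = 6
j=0,m=4: c = 6+4 = 10
j=1,m=0: c = 10+1 = 11
j=1,m=1: c = 11+2 = 13
j=1,m=2: c = 13+3 = 16
j=1,m=3: c = 16+4 = 20
j=1,m=4: c = 20+5 = 25
j=2,m=0: c = 25+2 = 27
j=2,m=1: c = 27+3 = 30
j=2,m=2: c = 30+4 = 34
j=2,m=3: c = 34+5 = 39
j=2,m=4: c = 39+6 = 45

45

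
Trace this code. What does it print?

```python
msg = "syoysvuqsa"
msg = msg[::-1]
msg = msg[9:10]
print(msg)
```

reverse → 'asquvsyoys'
slice [9:10] → 's'

s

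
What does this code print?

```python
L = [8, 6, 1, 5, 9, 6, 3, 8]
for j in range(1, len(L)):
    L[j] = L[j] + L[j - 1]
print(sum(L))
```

205

j=1: L[1] = 6+8 = 14 → [8, 14, 1, 5, 9, 6, 3, 8]
j=2: L[2] = 1+14 = 15 → [8, 14, 15, 5, 9, 6, 3, 8]
j=3: L[3] = 5+15 = 20 → [8, 14, 15, 20, 9, 6, 3, 8]
j=4: L[4] = 9+20 = 29 → [8, 14, 15, 20, 29, 6, 3, 8]
j=5: L[5] = 6+29 = 35 → [8, 14, 15, 20, 29, 35, 3, 8]
j=6: L[6] = 3+35 = 38 → [8, 14, 15, 20, 29, 35, 38, 8]
j=7: L[7] = 8+38 = 46 → [8, 14, 15, 20, 29, 35, 38, 46]
sum = 205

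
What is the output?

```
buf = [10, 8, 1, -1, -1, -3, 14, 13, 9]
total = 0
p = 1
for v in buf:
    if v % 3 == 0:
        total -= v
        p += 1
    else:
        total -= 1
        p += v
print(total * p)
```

v=10: not %3==0, total = 0-1 = -1; p=11
v=8: not %3==0, total = (-1)-1 = -2; p=19
v=1: not %3==0, total = (-2)-1 = -3; p=20
v=-1: not %3==0, total = (-3)-1 = -4; p=19
v=-1: not %3==0, total = (-4)-1 = -5; p=18
v=-3: %3==0, total = (-5)-(-3) = -2; p=19
v=14: not %3==0, total = (-2)-1 = -3; p=33
v=13: not %3==0, total = (-3)-1 = -4; p=46
v=9: %3==0, total = (-4)-9 = -13; p=47
total*p = (-13)*47 = -611

-611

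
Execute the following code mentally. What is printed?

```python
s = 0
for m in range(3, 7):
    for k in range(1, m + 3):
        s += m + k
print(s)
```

m=3,k=1: s = 0+4 = 4
m=3,k=2: s = 4+5 = 9
m=3,k=3: s = 9+6 = 15
m=3,k=4: s = 15+7 = 22
m=3,k=5: s = 22+8 = 30
m=4,k=1: s = 30+5 = 35
m=4,k=2: s = 35+6 = 41
m=4,k=3: s = 41+7 = 48
m=4,k=4: s = 48+8 = 56
m=4,k=5: s = 56+9 = 65
m=4,k=6: s = 65+10 = 75
m=5,k=1: s = 75+6 = 81
m=5,k=2: s = 81+7 = 88
m=5,k=3: s = 88+8 = 96
m=5,k=4: s = 96+9 = 105
m=5,k=5: s = 105+10 = 115
m=5,k=6: s = 115+11 = 126
m=5,k=7: s = 126+12 = 138
m=6,k=1: s = 138+7 = 145
m=6,k=2: s = 145+8 = 153
m=6,k=3: s = 153+9 = 162
m=6,k=4: s = 162+10 = 172
m=6,k=5: s = 172+11 = 183
m=6,k=6: s = 183+12 = 195
m=6,k=7: s = 195+13 = 208
m=6,k=8: s = 208+14 = 222

222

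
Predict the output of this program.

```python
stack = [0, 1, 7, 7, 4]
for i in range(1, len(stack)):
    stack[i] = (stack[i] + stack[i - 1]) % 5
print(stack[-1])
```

i=1: stack[1] = (1+0)%5 = 1 → [0, 1, 7, 7, 4]
i=2: stack[2] = (7+1)%5 = 3 → [0, 1, 3, 7, 4]
i=3: stack[3] = (7+3)%5 = 0 → [0, 1, 3, 0, 4]
i=4: stack[4] = (4+0)%5 = 4 → [0, 1, 3, 0, 4]

4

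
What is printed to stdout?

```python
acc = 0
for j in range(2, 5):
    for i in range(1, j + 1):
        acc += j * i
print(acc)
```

64

j=2,i=1: acc = 0+2 = 2
j=2,i=2: acc = 2+4 = 6
j=3,i=1: acc = 6+3 = 9
j=3,i=2: acc = 9+6 = 15
j=3,i=3: acc = 15+9 = 24
j=4,i=1: acc = 24+4 = 28
j=4,i=2: acc = 28+8 = 36
j=4,i=3: acc = 36+12 = 48
j=4,i=4: acc = 48+16 = 64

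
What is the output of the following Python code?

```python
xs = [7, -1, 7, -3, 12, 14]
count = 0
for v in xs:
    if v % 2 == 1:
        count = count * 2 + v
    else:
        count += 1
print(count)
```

65

v=7: odd, count = 0*2+7 = 7
v=-1: odd, count = 7*2+(-1) = 13
v=7: odd, count = 13*2+7 = 33
v=-3: odd, count = 33*2+(-3) = 63
v=12: not odd, count = 63+1 = 64
v=14: not odd, count = 64+1 = 65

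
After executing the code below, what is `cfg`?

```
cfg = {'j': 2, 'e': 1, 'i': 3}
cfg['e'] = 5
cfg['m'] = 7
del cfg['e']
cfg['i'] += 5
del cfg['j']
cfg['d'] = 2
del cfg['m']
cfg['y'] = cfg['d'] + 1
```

{'i': 8, 'd': 2, 'y': 3}

cfg['e'] = 5 → {'j': 2, 'e': 5, 'i': 3}
cfg['m'] = 7 → {'j': 2, 'e': 5, 'i': 3, 'm': 7}
del 'e' → {'j': 2, 'i': 3, 'm': 7}
cfg['i'] = 3+5 = 8 → {'j': 2, 'i': 8, 'm': 7}
del 'j' → {'i': 8, 'm': 7}
cfg['d'] = 2 → {'i': 8, 'm': 7, 'd': 2}
del 'm' → {'i': 8, 'd': 2}
cfg['y'] = cfg['d']+1 = 3 → {'i': 8, 'd': 2, 'y': 3}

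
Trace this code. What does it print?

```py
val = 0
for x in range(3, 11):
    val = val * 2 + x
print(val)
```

x=3: val = 0*2+3 = 3
x=4: val = 3*2+4 = 10
x=5: val = 10*2+5 = 25
x=6: val = 25*2+6 = 56
x=7: val = 56*2+7 = 119
x=8: val = 119*2+8 = 246
x=9: val = 246*2+9 = 501
x=10: val = 501*2+10 = 1012

1012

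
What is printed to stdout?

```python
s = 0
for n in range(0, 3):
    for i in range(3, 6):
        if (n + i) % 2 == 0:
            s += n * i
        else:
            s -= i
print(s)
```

n=0,i=3: odd sum, s = 0-3 = -3
n=0,i=4: even sum, s = (-3)+0 = -3
n=0,i=5: odd sum, s = (-3)-5 = -8
n=1,i=3: even sum, s = (-8)+3 = -5
n=1,i=4: odd sum, s = (-5)-4 = -9
n=1,i=5: even sum, s = (-9)+5 = -4
n=2,i=3: odd sum, s = (-4)-3 = -7
n=2,i=4: even sum, s = (-7)+8 = 1
n=2,i=5: odd sum, s = 1-5 = -4

-4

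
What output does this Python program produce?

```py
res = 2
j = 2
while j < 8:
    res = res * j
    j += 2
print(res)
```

96

j=2: res = 2*2 = 4
j=4: res = 4*4 = 16
j=6: res = 16*6 = 96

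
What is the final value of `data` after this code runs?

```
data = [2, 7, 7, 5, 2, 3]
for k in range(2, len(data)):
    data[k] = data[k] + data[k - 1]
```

k=2: data[2] = 7+7 = 14 → [2, 7, 14, 5, 2, 3]
k=3: data[3] = 5+14 = 19 → [2, 7, 14, 19, 2, 3]
k=4: data[4] = 2+19 = 21 → [2, 7, 14, 19, 21, 3]
k=5: data[5] = 3+21 = 24 → [2, 7, 14, 19, 21, 24]

[2, 7, 14, 19, 21, 24]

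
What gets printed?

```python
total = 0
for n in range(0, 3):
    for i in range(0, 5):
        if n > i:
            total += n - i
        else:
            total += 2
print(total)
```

28

n=0,i=0: not 0>0, total = 0+2 = 2
n=0,i=1: not 0>1, total = 2+2 = 4
n=0,i=2: not 0>2, total = 4+2 = 6
n=0,i=3: not 0>3, total = 6+2 = 8
n=0,i=4: not 0>4, total = 8+2 = 10
n=1,i=0: 1>0, total = 10+1 = 11
n=1,i=1: not 1>1, total = 11+2 = 13
n=1,i=2: not 1>2, total = 13+2 = 15
n=1,i=3: not 1>3, total = 15+2 = 17
n=1,i=4: not 1>4, total = 17+2 = 19
n=2,i=0: 2>0, total = 19+2 = 21
n=2,i=1: 2>1, total = 21+1 = 22
n=2,i=2: not 2>2, total = 22+2 = 24
n=2,i=3: not 2>3, total = 24+2 = 26
n=2,i=4: not 2>4, total = 26+2 = 28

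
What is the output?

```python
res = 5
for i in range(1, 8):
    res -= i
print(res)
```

-23

i=1: res = 5-1 = 4
i=2: res = 4-2 = 2
i=3: res = 2-3 = -1
i=4: res = (-1)-4 = -5
i=5: res = (-5)-5 = -10
i=6: res = (-10)-6 = -16
i=7: res = (-16)-7 = -23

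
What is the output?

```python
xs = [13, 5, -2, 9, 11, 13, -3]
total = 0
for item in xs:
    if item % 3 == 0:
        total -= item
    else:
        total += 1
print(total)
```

item=13: not %3==0, total = 0+1 = 1
item=5: not %3==0, total = 1+1 = 2
item=-2: not %3==0, total = 2+1 = 3
item=9: %3==0, total = 3-9 = -6
item=11: not %3==0, total = (-6)+1 = -5
item=13: not %3==0, total = (-5)+1 = -4
item=-3: %3==0, total = (-4)-(-3) = -1

-1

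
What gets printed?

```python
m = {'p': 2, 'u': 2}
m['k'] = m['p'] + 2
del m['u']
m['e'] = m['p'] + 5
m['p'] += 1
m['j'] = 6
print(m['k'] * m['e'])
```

28

m['k'] = m['p']+2 = 4 → {'p': 2, 'u': 2, 'k': 4}
del 'u' → {'p': 2, 'k': 4}
m['e'] = m['p']+5 = 7 → {'p': 2, 'k': 4, 'e': 7}
m['p'] = 2+1 = 3 → {'p': 3, 'k': 4, 'e': 7}
m['j'] = 6 → {'p': 3, 'k': 4, 'e': 7, 'j': 6}
m['k']*m['e'] = 4*7 = 28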